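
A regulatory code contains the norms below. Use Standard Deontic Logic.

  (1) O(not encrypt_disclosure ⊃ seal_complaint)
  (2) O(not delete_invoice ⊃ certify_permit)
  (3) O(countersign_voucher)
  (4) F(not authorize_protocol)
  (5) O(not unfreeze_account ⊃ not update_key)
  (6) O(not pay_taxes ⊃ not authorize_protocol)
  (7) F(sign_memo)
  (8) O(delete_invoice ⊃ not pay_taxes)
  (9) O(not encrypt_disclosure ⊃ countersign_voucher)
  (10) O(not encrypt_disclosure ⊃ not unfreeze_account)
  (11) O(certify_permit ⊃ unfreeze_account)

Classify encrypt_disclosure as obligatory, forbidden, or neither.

Obligatory

F(not authorize_protocol) at premise 4 means O(authorize_protocol).
Premise 6 is O(not pay_taxes ⊃ not authorize_protocol); contrapositively O(authorize_protocol ⊃ pay_taxes). Since O(authorize_protocol) holds, K gives O(pay_taxes).
Premise 8, O(delete_invoice ⊃ not pay_taxes), contraposes to O(pay_taxes ⊃ not delete_invoice); with O(pay_taxes) we get O(not delete_invoice).
Premise 2 is O(not delete_invoice ⊃ certify_permit); since O(not delete_invoice), deontic closure gives O(certify_permit).
Premise 11 is O(certify_permit ⊃ unfreeze_account); since O(certify_permit), deontic closure gives O(unfreeze_account).
Premise 10, O(not encrypt_disclosure ⊃ not unfreeze_account), contraposes to O(unfreeze_account ⊃ encrypt_disclosure); with O(unfreeze_account) we get O(encrypt_disclosure).
Premises 1, 3, 5, 7, 9 do not contribute to this derivation.
Hence encrypt_disclosure is obligatory.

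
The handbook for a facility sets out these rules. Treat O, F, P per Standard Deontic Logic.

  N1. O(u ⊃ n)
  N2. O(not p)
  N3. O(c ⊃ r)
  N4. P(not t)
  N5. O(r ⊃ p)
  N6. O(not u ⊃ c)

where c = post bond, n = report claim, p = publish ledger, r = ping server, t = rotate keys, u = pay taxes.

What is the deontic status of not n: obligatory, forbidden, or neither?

Premise 2 states O(not p) outright.
Premise 5 is O(r ⊃ p); contrapositively O(not p ⊃ not r). Since O(not p) holds, K gives O(not r).
Premise 3 is O(c ⊃ r); contrapositively O(not r ⊃ not c). Since O(not r) holds, K gives O(not c).
Premise 6 is O(not u ⊃ c); contrapositively O(not c ⊃ u). Since O(not c) holds, K gives O(u).
With premise 1, O(u ⊃ n), the K-axiom yields O(n).
Premise 4 does not contribute to this derivation.
Thus O(n), which is F(not n): not n is forbidden.

Forbidden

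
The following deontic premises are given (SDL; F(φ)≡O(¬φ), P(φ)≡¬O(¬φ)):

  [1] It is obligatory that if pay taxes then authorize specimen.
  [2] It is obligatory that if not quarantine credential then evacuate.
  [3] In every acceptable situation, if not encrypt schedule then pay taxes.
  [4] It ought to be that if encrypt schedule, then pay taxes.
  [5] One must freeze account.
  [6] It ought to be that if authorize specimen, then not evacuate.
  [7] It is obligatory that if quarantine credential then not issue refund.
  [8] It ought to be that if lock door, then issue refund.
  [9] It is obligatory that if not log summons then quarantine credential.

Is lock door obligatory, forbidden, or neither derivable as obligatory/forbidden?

Forbidden

Premises 3 and 4 cover both cases: O(¬encrypt_schedule → pay_taxes) and O(encrypt_schedule → pay_taxes). Since ¬encrypt_schedule ∨ encrypt_schedule is a tautology, O(pay_taxes) follows.
With premise 1, O(pay_taxes → authorize_specimen), the K-axiom yields O(authorize_specimen).
From O(authorize_specimen) and premise 6, O(authorize_specimen → ¬evacuate), we obtain O(¬evacuate).
The contrapositive of premise 2 (O(¬quarantine_credential → evacuate)) is O(¬evacuate → quarantine_credential), and O(¬evacuate) is already established, so O(quarantine_credential).
Applying K to premise 7 (O(quarantine_credential → ¬issue_refund)) and O(quarantine_credential) yields O(¬issue_refund).
Premise 8, O(lock_door → issue_refund), contraposes to O(¬issue_refund → ¬lock_door); with O(¬issue_refund) we get O(¬lock_door).
Premises 5, 9 do not contribute to this derivation.
Thus O(¬lock_door), which is F(lock_door): lock_door is forbidden.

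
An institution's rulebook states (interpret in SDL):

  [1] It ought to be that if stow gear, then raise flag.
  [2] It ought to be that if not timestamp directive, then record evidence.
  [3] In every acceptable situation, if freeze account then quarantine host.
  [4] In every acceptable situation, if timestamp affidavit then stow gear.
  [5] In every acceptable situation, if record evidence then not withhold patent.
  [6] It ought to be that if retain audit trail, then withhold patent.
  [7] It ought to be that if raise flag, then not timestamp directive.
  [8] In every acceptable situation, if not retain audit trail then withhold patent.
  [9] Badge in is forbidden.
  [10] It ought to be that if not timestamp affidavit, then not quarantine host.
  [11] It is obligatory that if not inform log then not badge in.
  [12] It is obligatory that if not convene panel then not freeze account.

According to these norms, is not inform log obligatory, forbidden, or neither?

Premise 11 is O(¬inform_log → ¬badge_in); even if O(¬badge_in) held, inferring O(¬inform_log) would be affirming the consequent — invalid.
No premise or chain of K-axiom applications forces O(¬inform_log), and none forces O(inform_log). So ¬inform_log is neither obligatory nor forbidden under these norms.

Neither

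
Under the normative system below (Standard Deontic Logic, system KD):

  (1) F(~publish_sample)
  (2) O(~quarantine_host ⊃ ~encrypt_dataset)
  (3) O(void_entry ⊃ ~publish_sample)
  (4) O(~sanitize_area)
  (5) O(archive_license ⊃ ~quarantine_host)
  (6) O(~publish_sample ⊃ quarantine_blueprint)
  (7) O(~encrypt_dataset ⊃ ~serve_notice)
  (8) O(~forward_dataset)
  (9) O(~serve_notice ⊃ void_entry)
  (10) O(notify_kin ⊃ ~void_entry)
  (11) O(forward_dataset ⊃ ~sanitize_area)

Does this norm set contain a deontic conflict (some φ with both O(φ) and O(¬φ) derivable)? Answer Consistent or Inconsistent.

Consistent

Premise 11 is O(forward_dataset ⊃ ~sanitize_area); even if O(~sanitize_area) held, inferring O(forward_dataset) would be affirming the consequent — invalid.
So O(forward_dataset) is not derivable, and the apparent clash with O(~forward_dataset) does not arise.
A world satisfying every obligation exists (e.g. archive_license=false, encrypt_dataset=true, forward_dataset=false, notify_kin=false, publish_sample=true, quarantine_blueprint=false, quarantine_host=true, sanitize_area=false, serve_notice=true, void_entry=false); no atom is both obligatory and forbidden, so the set is consistent.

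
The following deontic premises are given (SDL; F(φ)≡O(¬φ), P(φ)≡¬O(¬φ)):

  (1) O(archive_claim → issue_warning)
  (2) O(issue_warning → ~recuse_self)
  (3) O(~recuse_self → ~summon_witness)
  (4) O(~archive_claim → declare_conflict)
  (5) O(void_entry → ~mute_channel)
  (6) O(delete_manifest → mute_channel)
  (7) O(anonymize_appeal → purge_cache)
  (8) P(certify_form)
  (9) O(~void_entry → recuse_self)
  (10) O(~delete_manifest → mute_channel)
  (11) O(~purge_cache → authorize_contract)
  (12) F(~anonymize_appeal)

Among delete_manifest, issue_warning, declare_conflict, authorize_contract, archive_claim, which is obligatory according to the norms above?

Premises 6 and 10 are O(delete_manifest → mute_channel) and O(~delete_manifest → mute_channel); every ideal world satisfies delete_manifest or ~delete_manifest, so in either case mute_channel holds — hence O(mute_channel).
Premise 5 is O(void_entry → ~mute_channel); contrapositively O(mute_channel → ~void_entry). Since O(mute_channel) holds, K gives O(~void_entry).
Applying K to premise 9 (O(~void_entry → recuse_self)) and O(~void_entry) yields O(recuse_self).
The contrapositive of premise 2 (O(issue_warning → ~recuse_self)) is O(recuse_self → ~issue_warning), and O(recuse_self) is already established, so O(~issue_warning).
Premise 1, O(archive_claim → issue_warning), contraposes to O(~issue_warning → ~archive_claim); with O(~issue_warning) we get O(~archive_claim).
With premise 4, O(~archive_claim → declare_conflict), the K-axiom yields O(declare_conflict).
So O(declare_conflict) holds — declare_conflict is obligatory. None of the other listed options is made obligatory by any chain of premises.

declare_conflict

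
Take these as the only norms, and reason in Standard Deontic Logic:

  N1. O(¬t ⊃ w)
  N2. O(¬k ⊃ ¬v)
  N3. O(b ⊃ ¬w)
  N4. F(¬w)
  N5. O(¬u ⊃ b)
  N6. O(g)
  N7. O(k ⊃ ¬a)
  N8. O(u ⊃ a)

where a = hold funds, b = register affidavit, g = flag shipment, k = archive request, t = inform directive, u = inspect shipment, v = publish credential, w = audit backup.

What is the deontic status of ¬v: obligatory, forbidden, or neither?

Obligatory

Premise 4, F(¬w), is equivalent to O(w).
The contrapositive of premise 3 (O(b ⊃ ¬w)) is O(w ⊃ ¬b), and O(w) is already established, so O(¬b).
Premise 5, O(¬u ⊃ b), contraposes to O(¬b ⊃ u); with O(¬b) we get O(u).
Premise 8 is O(u ⊃ a); since O(u), deontic closure gives O(a).
Premise 7, O(k ⊃ ¬a), contraposes to O(a ⊃ ¬k); with O(a) we get O(¬k).
Premise 2 is O(¬k ⊃ ¬v); since O(¬k), deontic closure gives O(¬v).
Premises 1, 6 do not contribute to this derivation.
Hence ¬v is obligatory.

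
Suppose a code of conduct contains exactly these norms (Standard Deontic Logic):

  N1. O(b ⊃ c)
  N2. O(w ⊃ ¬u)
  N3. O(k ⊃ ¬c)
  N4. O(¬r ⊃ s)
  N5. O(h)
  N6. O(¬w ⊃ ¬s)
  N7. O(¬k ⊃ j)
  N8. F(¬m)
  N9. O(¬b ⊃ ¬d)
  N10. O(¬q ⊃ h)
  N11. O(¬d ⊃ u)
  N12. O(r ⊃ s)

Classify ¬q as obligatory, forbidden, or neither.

Neither

Premise 10 is O(¬q ⊃ h); even if O(h) held, inferring O(¬q) would be affirming the consequent — invalid.
No premise or chain of K-axiom applications forces O(¬q), and none forces O(q). So ¬q is neither obligatory nor forbidden under these norms.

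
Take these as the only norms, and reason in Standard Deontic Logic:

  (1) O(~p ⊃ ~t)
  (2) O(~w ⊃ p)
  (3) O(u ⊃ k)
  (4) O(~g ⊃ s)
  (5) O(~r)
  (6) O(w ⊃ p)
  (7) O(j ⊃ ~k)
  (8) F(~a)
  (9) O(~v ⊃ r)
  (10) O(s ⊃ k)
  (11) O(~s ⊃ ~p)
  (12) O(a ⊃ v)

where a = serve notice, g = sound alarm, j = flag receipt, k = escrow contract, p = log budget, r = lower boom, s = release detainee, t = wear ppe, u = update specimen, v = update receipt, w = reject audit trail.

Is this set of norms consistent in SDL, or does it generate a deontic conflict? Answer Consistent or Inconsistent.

Premise 9 is O(~v ⊃ r), but O(~v) is not derivable from the premises, so it does not yield O(r).
So O(r) is not derivable, and the apparent clash with O(~r) does not arise.
A world satisfying every obligation exists (e.g. a=true, g=false, j=false, k=true, p=true, r=false, s=true, t=false, u=false, v=true, w=false); no atom is both obligatory and forbidden, so the set is consistent.

Consistent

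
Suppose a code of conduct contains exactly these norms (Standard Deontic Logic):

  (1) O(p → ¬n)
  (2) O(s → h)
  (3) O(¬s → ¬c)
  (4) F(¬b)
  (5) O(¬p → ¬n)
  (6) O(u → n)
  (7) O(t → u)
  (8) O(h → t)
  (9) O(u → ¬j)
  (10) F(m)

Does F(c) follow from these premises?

Premises 5 and 1 are O(¬p → ¬n) and O(p → ¬n); every ideal world satisfies ¬p or p, so in either case ¬n holds — hence O(¬n).
The contrapositive of premise 6 (O(u → n)) is O(¬n → ¬u), and O(¬n) is already established, so O(¬u).
The contrapositive of premise 7 (O(t → u)) is O(¬u → ¬t), and O(¬u) is already established, so O(¬t).
Premise 8 is O(h → t); contrapositively O(¬t → ¬h). Since O(¬t) holds, K gives O(¬h).
Premise 2, O(s → h), contraposes to O(¬h → ¬s); with O(¬h) we get O(¬s).
With premise 3, O(¬s → ¬c), the K-axiom yields O(¬c).
Premises 4, 9, 10 do not contribute to this derivation.
So O(¬c) holds, i.e. F(c). The claim follows.

Yes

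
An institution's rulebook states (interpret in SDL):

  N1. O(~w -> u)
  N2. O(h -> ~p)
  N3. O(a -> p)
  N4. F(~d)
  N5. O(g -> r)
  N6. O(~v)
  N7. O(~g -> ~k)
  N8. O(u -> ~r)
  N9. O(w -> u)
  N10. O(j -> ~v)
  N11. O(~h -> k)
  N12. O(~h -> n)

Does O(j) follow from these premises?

Premise 10 is O(j -> ~v); even if O(~v) held, inferring O(j) would be affirming the consequent — invalid.
No other premise forces O(j). An ideal world satisfying every premise can still have j false, so O(j) is not derivable.

No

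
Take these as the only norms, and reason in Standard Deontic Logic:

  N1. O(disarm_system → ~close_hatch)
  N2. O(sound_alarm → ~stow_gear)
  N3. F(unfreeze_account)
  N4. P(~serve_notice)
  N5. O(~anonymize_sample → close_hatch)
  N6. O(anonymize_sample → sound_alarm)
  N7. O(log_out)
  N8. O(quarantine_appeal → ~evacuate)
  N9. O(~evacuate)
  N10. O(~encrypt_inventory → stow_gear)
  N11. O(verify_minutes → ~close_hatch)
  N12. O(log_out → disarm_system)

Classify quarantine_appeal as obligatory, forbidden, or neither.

Neither

Premise 8 is O(quarantine_appeal → ~evacuate); even if O(~evacuate) held, inferring O(quarantine_appeal) would be affirming the consequent — invalid.
No premise or chain of K-axiom applications forces O(quarantine_appeal), and none forces O(~quarantine_appeal). So quarantine_appeal is neither obligatory nor forbidden under these norms.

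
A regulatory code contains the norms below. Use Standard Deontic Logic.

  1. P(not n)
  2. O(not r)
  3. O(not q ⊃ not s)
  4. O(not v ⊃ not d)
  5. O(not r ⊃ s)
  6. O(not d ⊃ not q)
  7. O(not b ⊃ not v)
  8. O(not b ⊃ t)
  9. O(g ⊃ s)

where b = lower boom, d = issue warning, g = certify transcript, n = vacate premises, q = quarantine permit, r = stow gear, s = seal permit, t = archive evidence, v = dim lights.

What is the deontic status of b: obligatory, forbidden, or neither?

Obligatory

Premise 2 gives O(not r).
Applying K to premise 5 (O(not r ⊃ s)) and O(not r) yields O(s).
The contrapositive of premise 3 (O(not q ⊃ not s)) is O(s ⊃ q), and O(s) is already established, so O(q).
Premise 6 is O(not d ⊃ not q); contrapositively O(q ⊃ d). Since O(q) holds, K gives O(d).
The contrapositive of premise 4 (O(not v ⊃ not d)) is O(d ⊃ v), and O(d) is already established, so O(v).
Premise 7 is O(not b ⊃ not v); contrapositively O(v ⊃ b). Since O(v) holds, K gives O(b).
Premises 1, 8, 9 do not contribute to this derivation.
Hence b is obligatory.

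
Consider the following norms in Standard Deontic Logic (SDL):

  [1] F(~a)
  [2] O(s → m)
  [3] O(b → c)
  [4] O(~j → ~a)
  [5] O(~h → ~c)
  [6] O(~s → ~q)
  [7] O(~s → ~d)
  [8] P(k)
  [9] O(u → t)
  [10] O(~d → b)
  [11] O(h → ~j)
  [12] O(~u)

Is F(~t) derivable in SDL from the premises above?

Premise 9 is O(u → t), but O(u) is not derivable from the premises, so it does not yield O(t).
No other premise forces O(t). An ideal world satisfying every premise can still have ~t true, so F(~t) is not derivable.

No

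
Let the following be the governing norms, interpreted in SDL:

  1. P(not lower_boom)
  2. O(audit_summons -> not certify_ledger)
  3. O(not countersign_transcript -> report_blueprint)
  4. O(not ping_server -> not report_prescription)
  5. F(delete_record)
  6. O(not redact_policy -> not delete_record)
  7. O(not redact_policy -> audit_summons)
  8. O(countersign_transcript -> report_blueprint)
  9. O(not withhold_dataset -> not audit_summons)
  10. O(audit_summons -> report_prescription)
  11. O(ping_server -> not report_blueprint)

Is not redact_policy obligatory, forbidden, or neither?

Premises 3 and 8 cover both cases: O(not countersign_transcript -> report_blueprint) and O(countersign_transcript -> report_blueprint). Since not countersign_transcript ∨ countersign_transcript is a tautology, O(report_blueprint) follows.
Premise 11, O(ping_server -> not report_blueprint), contraposes to O(report_blueprint -> not ping_server); with O(report_blueprint) we get O(not ping_server).
Applying K to premise 4 (O(not ping_server -> not report_prescription)) and O(not ping_server) yields O(not report_prescription).
Premise 10 is O(audit_summons -> report_prescription); contrapositively O(not report_prescription -> not audit_summons). Since O(not report_prescription) holds, K gives O(not audit_summons).
Premise 7 is O(not redact_policy -> audit_summons); contrapositively O(not audit_summons -> redact_policy). Since O(not audit_summons) holds, K gives O(redact_policy).
Premises 1, 2, 5, 6, 9 do not contribute to this derivation.
Thus O(redact_policy), which is F(not redact_policy): not redact_policy is forbidden.

Forbidden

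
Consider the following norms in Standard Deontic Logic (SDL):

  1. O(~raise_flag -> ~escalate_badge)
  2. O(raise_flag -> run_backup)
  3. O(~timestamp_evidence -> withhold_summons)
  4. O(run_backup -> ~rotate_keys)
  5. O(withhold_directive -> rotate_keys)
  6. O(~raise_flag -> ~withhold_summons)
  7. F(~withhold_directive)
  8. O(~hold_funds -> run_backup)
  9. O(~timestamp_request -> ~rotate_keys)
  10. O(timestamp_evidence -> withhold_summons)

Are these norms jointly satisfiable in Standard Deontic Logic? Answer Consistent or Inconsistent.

Inconsistent

By case analysis on ~timestamp_evidence: premise 3 gives O(~timestamp_evidence -> withhold_summons) and premise 10 gives O(timestamp_evidence -> withhold_summons), so O(withhold_summons) either way.
The contrapositive of premise 6 (O(~raise_flag -> ~withhold_summons)) is O(withhold_summons -> raise_flag), and O(withhold_summons) is already established, so O(raise_flag).
Applying K to premise 2 (O(raise_flag -> run_backup)) and O(raise_flag) yields O(run_backup).
Applying K to premise 4 (O(run_backup -> ~rotate_keys)) and O(run_backup) yields O(~rotate_keys).
Premise 5 is O(withhold_directive -> rotate_keys); contrapositively O(~rotate_keys -> ~withhold_directive). Since O(~rotate_keys) holds, K gives O(~withhold_directive).
However, F(~withhold_directive) at premise 7 amounts to O(withhold_directive).
We now have both O(~withhold_directive) and O(withhold_directive) — withhold_directive is simultaneously obligatory and forbidden, violating the D-axiom.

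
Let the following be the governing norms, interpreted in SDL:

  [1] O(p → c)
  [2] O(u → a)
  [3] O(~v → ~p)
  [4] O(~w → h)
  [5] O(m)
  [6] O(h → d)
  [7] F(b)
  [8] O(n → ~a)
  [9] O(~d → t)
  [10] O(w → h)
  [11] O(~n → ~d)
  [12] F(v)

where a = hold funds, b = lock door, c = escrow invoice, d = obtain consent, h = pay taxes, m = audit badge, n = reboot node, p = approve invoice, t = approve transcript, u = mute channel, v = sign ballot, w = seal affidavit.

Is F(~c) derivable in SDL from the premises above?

Premise 1 is O(p → c), but O(p) is not derivable from the premises, so it does not yield O(c).
No other premise forces O(c). An ideal world satisfying every premise can still have ~c true, so F(~c) is not derivable.

No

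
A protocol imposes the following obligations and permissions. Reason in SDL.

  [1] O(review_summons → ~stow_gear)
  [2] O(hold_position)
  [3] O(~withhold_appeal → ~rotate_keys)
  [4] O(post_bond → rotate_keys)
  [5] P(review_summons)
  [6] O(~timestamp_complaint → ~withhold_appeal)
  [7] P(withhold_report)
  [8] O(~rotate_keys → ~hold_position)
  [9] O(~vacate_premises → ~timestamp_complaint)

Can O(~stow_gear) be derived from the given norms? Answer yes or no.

Premise 1 is O(review_summons → ~stow_gear), but O(review_summons) is not derivable from the premises (the permission P(review_summons) asserts only ~O(~review_summons), not O(review_summons)), so it does not yield O(~stow_gear).
No other premise forces O(~stow_gear). An ideal world satisfying every premise can still have ~stow_gear false, so O(~stow_gear) is not derivable.

No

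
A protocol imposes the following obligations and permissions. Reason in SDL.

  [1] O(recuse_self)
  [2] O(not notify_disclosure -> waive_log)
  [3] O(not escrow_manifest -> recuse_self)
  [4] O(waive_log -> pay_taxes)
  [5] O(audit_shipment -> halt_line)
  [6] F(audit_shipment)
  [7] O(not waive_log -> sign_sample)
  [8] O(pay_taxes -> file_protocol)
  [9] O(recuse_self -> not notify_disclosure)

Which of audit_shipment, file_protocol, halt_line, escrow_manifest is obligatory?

Premise 1 gives O(recuse_self).
Applying K to premise 9 (O(recuse_self -> not notify_disclosure)) and O(recuse_self) yields O(not notify_disclosure).
Applying K to premise 2 (O(not notify_disclosure -> waive_log)) and O(not notify_disclosure) yields O(waive_log).
With premise 4, O(waive_log -> pay_taxes), the K-axiom yields O(pay_taxes).
From O(pay_taxes) and premise 8, O(pay_taxes -> file_protocol), we obtain O(file_protocol).
So O(file_protocol) holds — file_protocol is obligatory. None of the other listed options is made obligatory by any chain of premises.

file_protocol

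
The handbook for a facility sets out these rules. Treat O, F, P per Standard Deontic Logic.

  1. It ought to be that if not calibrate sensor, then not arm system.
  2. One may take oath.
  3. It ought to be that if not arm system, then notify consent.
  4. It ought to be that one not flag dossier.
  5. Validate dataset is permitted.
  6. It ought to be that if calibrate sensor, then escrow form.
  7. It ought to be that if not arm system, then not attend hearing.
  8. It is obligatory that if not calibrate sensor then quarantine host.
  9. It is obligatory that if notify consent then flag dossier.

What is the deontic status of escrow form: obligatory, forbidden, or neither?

Premise 4 gives O(¬flag_dossier).
The contrapositive of premise 9 (O(notify_consent → flag_dossier)) is O(¬flag_dossier → ¬notify_consent), and O(¬flag_dossier) is already established, so O(¬notify_consent).
Premise 3 is O(¬arm_system → notify_consent); contrapositively O(¬notify_consent → arm_system). Since O(¬notify_consent) holds, K gives O(arm_system).
The contrapositive of premise 1 (O(¬calibrate_sensor → ¬arm_system)) is O(arm_system → calibrate_sensor), and O(arm_system) is already established, so O(calibrate_sensor).
With premise 6, O(calibrate_sensor → escrow_form), the K-axiom yields O(escrow_form).
Premises 2, 5, 7, 8 do not contribute to this derivation.
Hence escrow_form is obligatory.

Obligatory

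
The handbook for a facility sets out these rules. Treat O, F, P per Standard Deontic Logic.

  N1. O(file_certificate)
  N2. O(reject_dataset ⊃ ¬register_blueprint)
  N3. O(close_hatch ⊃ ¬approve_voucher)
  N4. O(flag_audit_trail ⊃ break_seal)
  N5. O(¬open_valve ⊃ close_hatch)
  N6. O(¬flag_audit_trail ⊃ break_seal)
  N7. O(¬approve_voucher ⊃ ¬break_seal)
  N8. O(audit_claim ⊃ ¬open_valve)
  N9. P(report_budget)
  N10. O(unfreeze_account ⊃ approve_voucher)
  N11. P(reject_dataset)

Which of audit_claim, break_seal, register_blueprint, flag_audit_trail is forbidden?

By case analysis on ¬flag_audit_trail: premise 6 gives O(¬flag_audit_trail ⊃ break_seal) and premise 4 gives O(flag_audit_trail ⊃ break_seal), so O(break_seal) either way.
Premise 7, O(¬approve_voucher ⊃ ¬break_seal), contraposes to O(break_seal ⊃ approve_voucher); with O(break_seal) we get O(approve_voucher).
The contrapositive of premise 3 (O(close_hatch ⊃ ¬approve_voucher)) is O(approve_voucher ⊃ ¬close_hatch), and O(approve_voucher) is already established, so O(¬close_hatch).
Premise 5 is O(¬open_valve ⊃ close_hatch); contrapositively O(¬close_hatch ⊃ open_valve). Since O(¬close_hatch) holds, K gives O(open_valve).
Premise 8, O(audit_claim ⊃ ¬open_valve), contraposes to O(open_valve ⊃ ¬audit_claim); with O(open_valve) we get O(¬audit_claim).
So O(¬audit_claim) holds, i.e. audit_claim is forbidden. None of the other listed options is forbidden under the premises.

audit_claim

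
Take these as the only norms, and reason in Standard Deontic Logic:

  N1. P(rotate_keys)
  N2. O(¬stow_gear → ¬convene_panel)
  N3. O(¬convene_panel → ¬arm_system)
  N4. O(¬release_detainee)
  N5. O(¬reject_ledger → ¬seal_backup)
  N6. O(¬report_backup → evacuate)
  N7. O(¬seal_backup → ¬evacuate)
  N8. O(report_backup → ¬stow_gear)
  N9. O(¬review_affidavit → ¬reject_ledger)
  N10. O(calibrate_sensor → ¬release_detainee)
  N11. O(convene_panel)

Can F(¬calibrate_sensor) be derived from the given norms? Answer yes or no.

Premise 10 is O(calibrate_sensor → ¬release_detainee); even if O(¬release_detainee) held, inferring O(calibrate_sensor) would be affirming the consequent — invalid.
No other premise forces O(calibrate_sensor). An ideal world satisfying every premise can still have ¬calibrate_sensor true, so F(¬calibrate_sensor) is not derivable.

No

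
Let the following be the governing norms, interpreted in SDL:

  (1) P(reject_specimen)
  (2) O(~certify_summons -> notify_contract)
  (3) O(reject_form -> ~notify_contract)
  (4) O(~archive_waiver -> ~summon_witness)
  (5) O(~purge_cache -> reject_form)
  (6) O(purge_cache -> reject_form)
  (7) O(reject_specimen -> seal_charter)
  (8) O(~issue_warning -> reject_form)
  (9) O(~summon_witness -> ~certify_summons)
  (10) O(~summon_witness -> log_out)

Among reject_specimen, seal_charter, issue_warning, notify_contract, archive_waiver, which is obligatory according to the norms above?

archive_waiver

By case analysis on ~purge_cache: premise 5 gives O(~purge_cache -> reject_form) and premise 6 gives O(purge_cache -> reject_form), so O(reject_form) either way.
From O(reject_form) and premise 3, O(reject_form -> ~notify_contract), we obtain O(~notify_contract).
The contrapositive of premise 2 (O(~certify_summons -> notify_contract)) is O(~notify_contract -> certify_summons), and O(~notify_contract) is already established, so O(certify_summons).
Premise 9, O(~summon_witness -> ~certify_summons), contraposes to O(certify_summons -> summon_witness); with O(certify_summons) we get O(summon_witness).
Premise 4, O(~archive_waiver -> ~summon_witness), contraposes to O(summon_witness -> archive_waiver); with O(summon_witness) we get O(archive_waiver).
So O(archive_waiver) holds — archive_waiver is obligatory. None of the other listed options is made obligatory by any chain of premises.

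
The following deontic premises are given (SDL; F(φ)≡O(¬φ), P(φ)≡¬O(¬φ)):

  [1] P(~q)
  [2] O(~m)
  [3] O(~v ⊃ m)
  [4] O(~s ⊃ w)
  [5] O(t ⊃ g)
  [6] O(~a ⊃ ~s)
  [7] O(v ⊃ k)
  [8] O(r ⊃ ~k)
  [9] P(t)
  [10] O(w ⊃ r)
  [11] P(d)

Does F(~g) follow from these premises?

No

Premise 5 is O(t ⊃ g), but O(t) is not derivable from the premises (the permission P(t) asserts only ~O(~t), not O(t)), so it does not yield O(g).
No other premise forces O(g). An ideal world satisfying every premise can still have ~g true, so F(~g) is not derivable.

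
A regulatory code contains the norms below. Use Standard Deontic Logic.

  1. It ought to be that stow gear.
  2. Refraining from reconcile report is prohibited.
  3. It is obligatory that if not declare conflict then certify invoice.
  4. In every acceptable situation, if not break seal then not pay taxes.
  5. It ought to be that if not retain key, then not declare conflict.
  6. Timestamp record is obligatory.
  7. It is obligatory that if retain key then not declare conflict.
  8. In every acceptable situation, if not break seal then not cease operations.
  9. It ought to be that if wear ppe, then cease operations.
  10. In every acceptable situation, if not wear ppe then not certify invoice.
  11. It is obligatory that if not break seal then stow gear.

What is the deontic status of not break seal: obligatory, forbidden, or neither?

By case analysis on ¬retain_key: premise 5 gives O(¬retain_key → ¬declare_conflict) and premise 7 gives O(retain_key → ¬declare_conflict), so O(¬declare_conflict) either way.
Premise 3 is O(¬declare_conflict → certify_invoice); since O(¬declare_conflict), deontic closure gives O(certify_invoice).
Premise 10 is O(¬wear_ppe → ¬certify_invoice); contrapositively O(certify_invoice → wear_ppe). Since O(certify_invoice) holds, K gives O(wear_ppe).
From O(wear_ppe) and premise 9, O(wear_ppe → cease_operations), we obtain O(cease_operations).
Premise 8, O(¬break_seal → ¬cease_operations), contraposes to O(cease_operations → break_seal); with O(cease_operations) we get O(break_seal).
Premises 1, 2, 4, 6, 11 do not contribute to this derivation.
Thus O(break_seal), which is F(¬break_seal): ¬break_seal is forbidden.

Forbidden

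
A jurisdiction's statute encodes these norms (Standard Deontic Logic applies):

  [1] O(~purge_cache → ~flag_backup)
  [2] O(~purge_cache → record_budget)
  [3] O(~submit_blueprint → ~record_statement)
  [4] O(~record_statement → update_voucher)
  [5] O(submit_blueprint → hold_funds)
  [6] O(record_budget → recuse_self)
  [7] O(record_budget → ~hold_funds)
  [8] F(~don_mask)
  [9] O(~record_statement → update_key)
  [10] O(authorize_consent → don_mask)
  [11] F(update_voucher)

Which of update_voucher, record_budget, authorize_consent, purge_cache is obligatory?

F(update_voucher) at premise 11 means O(~update_voucher).
Premise 4, O(~record_statement → update_voucher), contraposes to O(~update_voucher → record_statement); with O(~update_voucher) we get O(record_statement).
Premise 3 is O(~submit_blueprint → ~record_statement); contrapositively O(record_statement → submit_blueprint). Since O(record_statement) holds, K gives O(submit_blueprint).
From O(submit_blueprint) and premise 5, O(submit_blueprint → hold_funds), we obtain O(hold_funds).
Premise 7, O(record_budget → ~hold_funds), contraposes to O(hold_funds → ~record_budget); with O(hold_funds) we get O(~record_budget).
The contrapositive of premise 2 (O(~purge_cache → record_budget)) is O(~record_budget → purge_cache), and O(~record_budget) is already established, so O(purge_cache).
So O(purge_cache) holds — purge_cache is obligatory. None of the other listed options is made obligatory by any chain of premises.

purge_cache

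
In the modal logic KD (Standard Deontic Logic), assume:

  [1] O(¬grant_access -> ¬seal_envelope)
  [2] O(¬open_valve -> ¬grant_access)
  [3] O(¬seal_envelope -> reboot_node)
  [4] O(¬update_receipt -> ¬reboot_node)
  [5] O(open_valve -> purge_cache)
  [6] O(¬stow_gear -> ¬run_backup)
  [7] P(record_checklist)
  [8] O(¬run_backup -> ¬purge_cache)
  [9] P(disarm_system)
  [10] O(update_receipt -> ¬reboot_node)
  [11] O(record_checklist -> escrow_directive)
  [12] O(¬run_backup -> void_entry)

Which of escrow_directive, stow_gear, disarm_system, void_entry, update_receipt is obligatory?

By case analysis on ¬update_receipt: premise 4 gives O(¬update_receipt -> ¬reboot_node) and premise 10 gives O(update_receipt -> ¬reboot_node), so O(¬reboot_node) either way.
The contrapositive of premise 3 (O(¬seal_envelope -> reboot_node)) is O(¬reboot_node -> seal_envelope), and O(¬reboot_node) is already established, so O(seal_envelope).
Premise 1 is O(¬grant_access -> ¬seal_envelope); contrapositively O(seal_envelope -> grant_access). Since O(seal_envelope) holds, K gives O(grant_access).
Premise 2 is O(¬open_valve -> ¬grant_access); contrapositively O(grant_access -> open_valve). Since O(grant_access) holds, K gives O(open_valve).
Applying K to premise 5 (O(open_valve -> purge_cache)) and O(open_valve) yields O(purge_cache).
Premise 8 is O(¬run_backup -> ¬purge_cache); contrapositively O(purge_cache -> run_backup). Since O(purge_cache) holds, K gives O(run_backup).
The contrapositive of premise 6 (O(¬stow_gear -> ¬run_backup)) is O(run_backup -> stow_gear), and O(run_backup) is already established, so O(stow_gear).
So O(stow_gear) holds — stow_gear is obligatory. None of the other listed options is made obligatory by any chain of premises.

stow_gear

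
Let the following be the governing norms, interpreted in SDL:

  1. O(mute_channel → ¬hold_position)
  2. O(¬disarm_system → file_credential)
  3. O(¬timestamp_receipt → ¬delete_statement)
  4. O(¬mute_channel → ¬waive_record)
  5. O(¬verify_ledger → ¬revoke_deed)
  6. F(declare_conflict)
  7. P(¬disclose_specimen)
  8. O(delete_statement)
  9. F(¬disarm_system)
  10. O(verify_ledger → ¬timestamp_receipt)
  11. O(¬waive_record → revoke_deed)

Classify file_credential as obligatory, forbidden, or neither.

Neither

Premise 2 is O(¬disarm_system → file_credential), but O(¬disarm_system) is not derivable from the premises, so it does not yield O(file_credential).
No premise or chain of K-axiom applications forces O(file_credential), and none forces O(¬file_credential). So file_credential is neither obligatory nor forbidden under these norms.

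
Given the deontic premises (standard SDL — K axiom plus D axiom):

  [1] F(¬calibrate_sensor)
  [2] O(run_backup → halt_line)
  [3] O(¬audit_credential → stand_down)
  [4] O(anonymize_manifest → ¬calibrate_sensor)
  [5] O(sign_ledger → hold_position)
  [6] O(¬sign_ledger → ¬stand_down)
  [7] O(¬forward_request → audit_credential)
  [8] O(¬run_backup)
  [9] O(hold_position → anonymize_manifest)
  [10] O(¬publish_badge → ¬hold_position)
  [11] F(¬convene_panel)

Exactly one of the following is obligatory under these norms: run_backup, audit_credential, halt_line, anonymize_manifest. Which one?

audit_credential

Premise 1 is F(¬calibrate_sensor), i.e. O(calibrate_sensor).
Premise 4, O(anonymize_manifest → ¬calibrate_sensor), contraposes to O(calibrate_sensor → ¬anonymize_manifest); with O(calibrate_sensor) we get O(¬anonymize_manifest).
Premise 9, O(hold_position → anonymize_manifest), contraposes to O(¬anonymize_manifest → ¬hold_position); with O(¬anonymize_manifest) we get O(¬hold_position).
The contrapositive of premise 5 (O(sign_ledger → hold_position)) is O(¬hold_position → ¬sign_ledger), and O(¬hold_position) is already established, so O(¬sign_ledger).
From O(¬sign_ledger) and premise 6, O(¬sign_ledger → ¬stand_down), we obtain O(¬stand_down).
Premise 3, O(¬audit_credential → stand_down), contraposes to O(¬stand_down → audit_credential); with O(¬stand_down) we get O(audit_credential).
So O(audit_credential) holds — audit_credential is obligatory. None of the other listed options is made obligatory by any chain of premises.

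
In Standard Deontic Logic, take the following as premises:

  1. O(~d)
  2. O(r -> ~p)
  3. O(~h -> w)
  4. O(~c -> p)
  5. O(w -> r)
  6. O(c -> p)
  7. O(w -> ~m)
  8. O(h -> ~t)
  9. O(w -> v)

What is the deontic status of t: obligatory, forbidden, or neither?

Forbidden

By case analysis on ~c: premise 4 gives O(~c -> p) and premise 6 gives O(c -> p), so O(p) either way.
Premise 2 is O(r -> ~p); contrapositively O(p -> ~r). Since O(p) holds, K gives O(~r).
Premise 5 is O(w -> r); contrapositively O(~r -> ~w). Since O(~r) holds, K gives O(~w).
Premise 3 is O(~h -> w); contrapositively O(~w -> h). Since O(~w) holds, K gives O(h).
From O(h) and premise 8, O(h -> ~t), we obtain O(~t).
Premises 1, 7, 9 do not contribute to this derivation.
Thus O(~t), which is F(t): t is forbidden.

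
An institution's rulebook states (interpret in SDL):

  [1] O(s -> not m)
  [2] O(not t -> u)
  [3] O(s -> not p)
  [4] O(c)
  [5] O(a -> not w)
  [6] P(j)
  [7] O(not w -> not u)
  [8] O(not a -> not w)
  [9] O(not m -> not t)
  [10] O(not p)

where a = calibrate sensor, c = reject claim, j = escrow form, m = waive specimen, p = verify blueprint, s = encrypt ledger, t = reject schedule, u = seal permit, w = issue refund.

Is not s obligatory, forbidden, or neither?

Premises 8 and 5 cover both cases: O(not a -> not w) and O(a -> not w). Since not a ∨ a is a tautology, O(not w) follows.
Applying K to premise 7 (O(not w -> not u)) and O(not w) yields O(not u).
The contrapositive of premise 2 (O(not t -> u)) is O(not u -> t), and O(not u) is already established, so O(t).
The contrapositive of premise 9 (O(not m -> not t)) is O(t -> m), and O(t) is already established, so O(m).
The contrapositive of premise 1 (O(s -> not m)) is O(m -> not s), and O(m) is already established, so O(not s).
Premises 3, 4, 6, 10 do not contribute to this derivation.
Hence not s is obligatory.

Obligatory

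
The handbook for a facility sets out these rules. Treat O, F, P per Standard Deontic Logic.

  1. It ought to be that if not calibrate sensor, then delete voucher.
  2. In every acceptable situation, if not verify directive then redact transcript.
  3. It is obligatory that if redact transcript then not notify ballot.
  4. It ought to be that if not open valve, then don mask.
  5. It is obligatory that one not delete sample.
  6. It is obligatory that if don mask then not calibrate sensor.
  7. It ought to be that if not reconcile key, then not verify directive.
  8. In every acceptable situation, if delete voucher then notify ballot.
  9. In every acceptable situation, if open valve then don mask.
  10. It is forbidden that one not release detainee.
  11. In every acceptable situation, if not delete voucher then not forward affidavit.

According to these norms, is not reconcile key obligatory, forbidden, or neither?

By case analysis on ¬open_valve: premise 4 gives O(¬open_valve → don_mask) and premise 9 gives O(open_valve → don_mask), so O(don_mask) either way.
With premise 6, O(don_mask → ¬calibrate_sensor), the K-axiom yields O(¬calibrate_sensor).
With premise 1, O(¬calibrate_sensor → delete_voucher), the K-axiom yields O(delete_voucher).
From O(delete_voucher) and premise 8, O(delete_voucher → notify_ballot), we obtain O(notify_ballot).
The contrapositive of premise 3 (O(redact_transcript → ¬notify_ballot)) is O(notify_ballot → ¬redact_transcript), and O(notify_ballot) is already established, so O(¬redact_transcript).
Premise 2 is O(¬verify_directive → redact_transcript); contrapositively O(¬redact_transcript → verify_directive). Since O(¬redact_transcript) holds, K gives O(verify_directive).
Premise 7, O(¬reconcile_key → ¬verify_directive), contraposes to O(verify_directive → reconcile_key); with O(verify_directive) we get O(reconcile_key).
Premises 5, 10, 11 do not contribute to this derivation.
Thus O(reconcile_key), which is F(¬reconcile_key): ¬reconcile_key is forbidden.

Forbidden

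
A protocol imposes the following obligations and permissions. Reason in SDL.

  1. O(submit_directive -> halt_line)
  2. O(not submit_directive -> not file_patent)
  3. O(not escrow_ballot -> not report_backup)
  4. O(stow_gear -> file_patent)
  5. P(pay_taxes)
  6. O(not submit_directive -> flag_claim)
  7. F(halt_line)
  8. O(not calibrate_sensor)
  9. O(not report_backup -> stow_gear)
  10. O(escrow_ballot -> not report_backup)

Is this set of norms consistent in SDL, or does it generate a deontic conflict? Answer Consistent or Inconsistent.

Premises 10 and 3 are O(escrow_ballot -> not report_backup) and O(not escrow_ballot -> not report_backup); every ideal world satisfies escrow_ballot or not escrow_ballot, so in either case not report_backup holds — hence O(not report_backup).
With premise 9, O(not report_backup -> stow_gear), the K-axiom yields O(stow_gear).
Applying K to premise 4 (O(stow_gear -> file_patent)) and O(stow_gear) yields O(file_patent).
The contrapositive of premise 2 (O(not submit_directive -> not file_patent)) is O(file_patent -> submit_directive), and O(file_patent) is already established, so O(submit_directive).
From O(submit_directive) and premise 1, O(submit_directive -> halt_line), we obtain O(halt_line).
But premise 7, F(halt_line), means O(not halt_line).
We now have both O(halt_line) and O(not halt_line) — halt_line is simultaneously obligatory and forbidden, violating the D-axiom.

Inconsistent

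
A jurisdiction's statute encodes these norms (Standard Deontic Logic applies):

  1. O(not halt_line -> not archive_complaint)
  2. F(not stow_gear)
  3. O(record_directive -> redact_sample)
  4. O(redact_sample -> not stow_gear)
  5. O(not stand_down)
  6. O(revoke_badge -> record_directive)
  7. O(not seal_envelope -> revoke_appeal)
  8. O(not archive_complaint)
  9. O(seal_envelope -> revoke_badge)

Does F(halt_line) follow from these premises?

Premise 1 is O(not halt_line -> not archive_complaint); even if O(not archive_complaint) held, inferring O(not halt_line) would be affirming the consequent — invalid.
No other premise forces O(not halt_line). An ideal world satisfying every premise can still have halt_line true, so F(halt_line) is not derivable.

No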